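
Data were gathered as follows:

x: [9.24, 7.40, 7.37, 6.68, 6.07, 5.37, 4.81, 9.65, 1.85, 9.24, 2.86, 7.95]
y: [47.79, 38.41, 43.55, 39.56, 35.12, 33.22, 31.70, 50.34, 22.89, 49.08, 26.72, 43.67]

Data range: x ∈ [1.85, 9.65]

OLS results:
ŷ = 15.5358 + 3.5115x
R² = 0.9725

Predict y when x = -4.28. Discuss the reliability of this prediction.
ŷ = 0.5066 (extrapolation — x = -4.28 lies outside [1.85, 9.65], so reliability is low).

Prediction calculation:
ŷ = 15.5358 + 3.5115 × (-4.28)
ŷ = 0.5066

Reliability:
- Data range: x ∈ [1.85, 9.65]
- Prediction point: x = -4.28 is 6.13 units below the observed range → this is EXTRAPOLATION, not interpolation

Why that matters here:
- There are no observations near this x to validate the fitted line there
- The linear relationship may not hold outside the observed range

A defensible statement: 'if the linear trend continued to x = -4.28, y would be about 0.5066' — the premise is untested.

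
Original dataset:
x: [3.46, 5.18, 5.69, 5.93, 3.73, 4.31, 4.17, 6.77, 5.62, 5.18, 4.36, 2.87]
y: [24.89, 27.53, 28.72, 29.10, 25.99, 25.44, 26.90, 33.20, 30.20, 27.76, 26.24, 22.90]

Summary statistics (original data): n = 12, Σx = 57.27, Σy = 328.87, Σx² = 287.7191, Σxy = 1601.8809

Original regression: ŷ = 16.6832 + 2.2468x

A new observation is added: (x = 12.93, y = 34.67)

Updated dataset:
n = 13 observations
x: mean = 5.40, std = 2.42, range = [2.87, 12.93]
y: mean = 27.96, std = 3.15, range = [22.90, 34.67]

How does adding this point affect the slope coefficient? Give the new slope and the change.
Adding the point moves β₁ from 2.2468 to 1.1480, i.e. it decreases by 1.0988 (-48.9%).

x = 12.93 lies well outside the original x-range [2.87, 6.77] (x̄ ≈ 4.77), so this observation has high leverage and can move the slope substantially.

Step 1: Update the sums with the new point (n goes from 12 to 13)
Σx  = 57.27 + 12.93 = 70.20
Σy  = 328.87 + 34.67 = 363.54
Σx² = 287.7191 + 12.93² = 287.7191 + 167.1849 = 454.9040
Σxy = 1601.8809 + 12.93×34.67 = 1601.8809 + 448.2831 = 2050.1640

Step 2: Recompute the slope with b₁ = (nΣxy − ΣxΣy) / (nΣx² − (Σx)²)
Numerator   = 13×2050.1640 − 70.20×363.54 = 26652.1320 − 25520.5080 = 1131.6240
Denominator = 13×454.9040 − 70.20² = 5913.7520 − 4928.0400 = 985.7120
b₁(new) = 1131.6240 / 985.7120 = 1.1480

(Same formula on the original sums: (12×1601.8809 − 57.27×328.87) / (12×287.7191 − 57.27²) = 388.1859 / 172.7763 = 2.2468, matching the given fit.)

Step 3: Change in slope
Δβ₁ = 1.1480 − 2.2468 = -1.0988
Relative change = -1.0988 / 2.2468 × 100% = -48.9%
→ the slope decreases when the point is added.

Because the point sits below the extension of the original line at a high-leverage x, it tilts the fit down.
In practice: investigate whether it comes from the same population as the rest of the sample.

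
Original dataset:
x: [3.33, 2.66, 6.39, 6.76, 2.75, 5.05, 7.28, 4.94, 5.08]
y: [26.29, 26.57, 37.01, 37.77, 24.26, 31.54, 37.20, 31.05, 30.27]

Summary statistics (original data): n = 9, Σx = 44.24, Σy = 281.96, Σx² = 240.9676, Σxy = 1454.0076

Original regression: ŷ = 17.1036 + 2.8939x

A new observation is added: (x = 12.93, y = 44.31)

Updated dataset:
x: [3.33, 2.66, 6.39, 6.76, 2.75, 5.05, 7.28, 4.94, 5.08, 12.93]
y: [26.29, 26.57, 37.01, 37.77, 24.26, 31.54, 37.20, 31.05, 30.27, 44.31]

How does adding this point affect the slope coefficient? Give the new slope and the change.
New slope β₁ = 1.9880 versus 2.8939 before: a change of -0.9059 (-31.3%).

x = 12.93 lies well outside the original x-range [2.66, 7.28] (x̄ ≈ 4.92), so this observation has high leverage and can move the slope substantially.

Step 1: Update the sums with the new point (n goes from 9 to 10)
Σx  = 44.24 + 12.93 = 57.17
Σy  = 281.96 + 44.31 = 326.27
Σx² = 240.9676 + 12.93² = 240.9676 + 167.1849 = 408.1525
Σxy = 1454.0076 + 12.93×44.31 = 1454.0076 + 572.9283 = 2026.9359

Step 2: Recompute the slope with b₁ = (nΣxy − ΣxΣy) / (nΣx² − (Σx)²)
Numerator   = 10×2026.9359 − 57.17×326.27 = 20269.3590 − 18652.8559 = 1616.5031
Denominator = 10×408.1525 − 57.17² = 4081.5250 − 3268.4089 = 813.1161
b₁(new) = 1616.5031 / 813.1161 = 1.9880

(Same formula on the original sums: (9×1454.0076 − 44.24×281.96) / (9×240.9676 − 44.24²) = 612.1580 / 211.5308 = 2.8939, matching the given fit.)

Step 3: Change in slope
Δβ₁ = 1.9880 − 2.8939 = -0.9059
Relative change = -0.9059 / 2.8939 × 100% = -31.3%
→ the slope decreases when the point is added.

Because the point sits below the extension of the original line at a high-leverage x, it tilts the fit down.
In practice: examine leverage (hᵢ) and Cook's distance rather than deleting it automatically.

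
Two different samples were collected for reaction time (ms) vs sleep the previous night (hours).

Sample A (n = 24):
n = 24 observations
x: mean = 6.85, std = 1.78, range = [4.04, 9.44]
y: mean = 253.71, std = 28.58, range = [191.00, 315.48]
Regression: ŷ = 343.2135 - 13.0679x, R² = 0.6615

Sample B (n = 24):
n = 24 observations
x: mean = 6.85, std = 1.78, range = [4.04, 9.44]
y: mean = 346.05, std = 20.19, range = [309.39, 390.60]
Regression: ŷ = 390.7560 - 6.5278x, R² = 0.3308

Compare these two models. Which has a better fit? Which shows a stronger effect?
Model A has the better fit (R² = 0.6615 vs 0.3308). Model A shows the stronger effect (|β₁| = 13.0679 vs 6.5278).

Model Comparison:

Fit — compare R²:
- Model A: R² = 0.6615 → 66.15% of variance in reaction time explained
- Model B: R² = 0.3308 → 33.08% of variance in reaction time explained
- 0.6615 > 0.3308 → Model A has the better fit

Effect size (slope magnitude):
- Model A: β₁ = -13.0679 → predicted reaction time falls 13.0679 ms per additional hour of sleep
- Model B: β₁ = -6.5278 → predicted reaction time falls 6.5278 ms per additional hour of sleep
- |-13.0679| > |-6.5278| → Model A shows the stronger marginal effect

Note: A better fit (higher R²) doesn't necessarily mean a more important relationship.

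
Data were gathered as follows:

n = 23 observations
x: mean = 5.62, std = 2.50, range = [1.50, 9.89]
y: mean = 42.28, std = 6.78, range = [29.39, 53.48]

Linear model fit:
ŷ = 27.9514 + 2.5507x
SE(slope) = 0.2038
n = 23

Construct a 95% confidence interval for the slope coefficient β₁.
The 95% CI for β₁ is (2.1269, 2.9745)

Confidence interval for the slope:

The 95% CI for β₁ is: β̂₁ ± t*(α/2, n-2) × SE(β̂₁)

Step 1: Find critical t-value
- Confidence level = 0.95
- Degrees of freedom = n - 2 = 23 - 2 = 21
- t*(α/2, 21) = 2.0796

Step 2: Calculate margin of error
Margin = 2.0796 × 0.2038 = 0.4238

Step 3: Construct interval
CI = 2.5507 ± 0.4238
CI = (2.1269, 2.9745)

Interpretation: intervals built this way capture the true β₁ in 95% of repeated samples; here the plausible range for the per-unit effect of x on y is 2.1269 to 2.9745.
The interval does not include 0, suggesting a significant linear relationship.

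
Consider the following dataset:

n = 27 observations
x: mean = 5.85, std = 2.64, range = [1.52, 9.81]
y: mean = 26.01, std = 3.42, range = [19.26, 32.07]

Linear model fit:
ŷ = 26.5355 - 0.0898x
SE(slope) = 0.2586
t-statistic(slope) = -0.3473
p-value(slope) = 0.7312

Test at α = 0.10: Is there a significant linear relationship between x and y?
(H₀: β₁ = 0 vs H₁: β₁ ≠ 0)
Since p-value = 0.7312 ≥ α = 0.10, fail to reject H₀ — the slope is not significantly different from 0.

Hypothesis test for the slope coefficient:

H₀: β₁ = 0 (no linear relationship)
H₁: β₁ ≠ 0 (linear relationship exists)

Test statistic: t = β̂₁ / SE(β̂₁) = -0.0898 / 0.2586 = -0.3473

The p-value (0.7312) is the probability, under H₀, of a t-statistic at least as extreme as |t| = 0.3473 (two-sided, df = n − 2 = 25).

Decision rule: reject H₀ if p-value < α.
p-value = 0.7312 ≥ α = 0.10 → fail to reject H₀.

At α = 0.10 the data do not provide convincing evidence of a nonzero slope.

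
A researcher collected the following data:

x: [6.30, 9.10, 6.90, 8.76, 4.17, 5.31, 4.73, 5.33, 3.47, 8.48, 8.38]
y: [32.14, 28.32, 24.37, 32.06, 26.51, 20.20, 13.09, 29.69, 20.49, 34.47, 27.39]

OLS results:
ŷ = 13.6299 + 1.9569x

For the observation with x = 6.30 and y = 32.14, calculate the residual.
Residual = 6.1816

The residual is the difference between the actual value and the predicted value:

Residual = y - ŷ

Step 1: Calculate predicted value
ŷ = 13.6299 + 1.9569 × 6.30
ŷ = 25.9584

Step 2: Calculate residual
Residual = 32.14 - 25.9584
Residual = 6.1816

Interpretation: the model underestimates the actual value by 6.1816 at this point (positive residual → observation lies above the fitted line).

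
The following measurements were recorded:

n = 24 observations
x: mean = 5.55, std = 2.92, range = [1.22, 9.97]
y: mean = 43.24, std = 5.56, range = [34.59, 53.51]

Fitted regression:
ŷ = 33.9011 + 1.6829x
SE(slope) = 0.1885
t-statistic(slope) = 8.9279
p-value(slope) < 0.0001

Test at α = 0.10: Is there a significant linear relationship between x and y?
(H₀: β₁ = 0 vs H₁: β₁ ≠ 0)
Reject H₀: p-value < 0.0001 < α = 0.10. The linear relationship is significant at the 10% level.

Hypothesis test for the slope coefficient:

H₀: β₁ = 0 (no linear relationship)
H₁: β₁ ≠ 0 (linear relationship exists)

Test statistic: t = β̂₁ / SE(β̂₁) = 1.6829 / 0.1885 = 8.9279

The p-value (<0.0001) is the probability, under H₀, of a t-statistic at least as extreme as |t| = 8.9279 (two-sided, df = n − 2 = 22).

Decision rule: reject H₀ if p-value < α.
p-value < 0.0001 < α = 0.10 → reject H₀.

At α = 0.10 the data do provide convincing evidence of a nonzero slope.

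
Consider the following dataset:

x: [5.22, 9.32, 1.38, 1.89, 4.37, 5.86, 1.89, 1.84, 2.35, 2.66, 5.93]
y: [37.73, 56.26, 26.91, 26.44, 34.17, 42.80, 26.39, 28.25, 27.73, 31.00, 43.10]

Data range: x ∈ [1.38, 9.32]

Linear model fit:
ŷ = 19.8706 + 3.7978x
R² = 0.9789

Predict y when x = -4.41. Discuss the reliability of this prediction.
ŷ = 3.1223 (extrapolation — x = -4.41 lies outside [1.38, 9.32], so reliability is low).

Prediction calculation:
ŷ = 19.8706 + 3.7978 × (-4.41)
ŷ = 3.1223

Reliability:
- Data range: x ∈ [1.38, 9.32]
- Prediction point: x = -4.41 is 5.79 units below the observed range → this is EXTRAPOLATION, not interpolation

Why that matters here:
- R² describes fit only over the sampled x values; it says nothing about behaviour beyond them
- There are no observations near this x to validate the fitted line there
- Real relationships often flatten, saturate, or turn nonlinear at extremes

A defensible statement: 'if the linear trend continued to x = -4.41, y would be about 3.1223' — the premise is untested.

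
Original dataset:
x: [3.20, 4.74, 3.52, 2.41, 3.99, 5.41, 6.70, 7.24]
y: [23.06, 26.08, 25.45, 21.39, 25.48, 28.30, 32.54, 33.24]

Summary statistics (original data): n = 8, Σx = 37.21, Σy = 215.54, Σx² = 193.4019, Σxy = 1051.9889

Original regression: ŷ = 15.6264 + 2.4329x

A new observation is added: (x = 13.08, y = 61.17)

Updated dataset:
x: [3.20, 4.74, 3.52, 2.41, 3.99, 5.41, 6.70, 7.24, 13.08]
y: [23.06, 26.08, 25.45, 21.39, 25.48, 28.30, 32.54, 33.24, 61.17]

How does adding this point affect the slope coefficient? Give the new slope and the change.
Adding the point moves β₁ from 2.4329 to 3.6644, i.e. it increases by 1.2315 (+50.6%).

x = 13.08 lies well outside the original x-range [2.41, 7.24] (x̄ ≈ 4.65), so this observation has high leverage and can move the slope substantially.

Step 1: Update the sums with the new point (n goes from 8 to 9)
Σx  = 37.21 + 13.08 = 50.29
Σy  = 215.54 + 61.17 = 276.71
Σx² = 193.4019 + 13.08² = 193.4019 + 171.0864 = 364.4883
Σxy = 1051.9889 + 13.08×61.17 = 1051.9889 + 800.1036 = 1852.0925

Step 2: Recompute the slope with b₁ = (nΣxy − ΣxΣy) / (nΣx² − (Σx)²)
Numerator   = 9×1852.0925 − 50.29×276.71 = 16668.8325 − 13915.7459 = 2753.0866
Denominator = 9×364.4883 − 50.29² = 3280.3947 − 2529.0841 = 751.3106
b₁(new) = 2753.0866 / 751.3106 = 3.6644

(Same formula on the original sums: (8×1051.9889 − 37.21×215.54) / (8×193.4019 − 37.21²) = 395.6678 / 162.6311 = 2.4329, matching the given fit.)

Step 3: Change in slope
Δβ₁ = 3.6644 − 2.4329 = +1.2315
Relative change = +1.2315 / 2.4329 × 100% = +50.6%
→ the slope increases when the point is added.

A high-leverage point only changes the slope if it is off the original line; here y = 61.17 is above the original trend, so the slope increases.
In practice: investigate whether it comes from the same population as the rest of the sample; examine leverage (hᵢ) and Cook's distance rather than deleting it automatically.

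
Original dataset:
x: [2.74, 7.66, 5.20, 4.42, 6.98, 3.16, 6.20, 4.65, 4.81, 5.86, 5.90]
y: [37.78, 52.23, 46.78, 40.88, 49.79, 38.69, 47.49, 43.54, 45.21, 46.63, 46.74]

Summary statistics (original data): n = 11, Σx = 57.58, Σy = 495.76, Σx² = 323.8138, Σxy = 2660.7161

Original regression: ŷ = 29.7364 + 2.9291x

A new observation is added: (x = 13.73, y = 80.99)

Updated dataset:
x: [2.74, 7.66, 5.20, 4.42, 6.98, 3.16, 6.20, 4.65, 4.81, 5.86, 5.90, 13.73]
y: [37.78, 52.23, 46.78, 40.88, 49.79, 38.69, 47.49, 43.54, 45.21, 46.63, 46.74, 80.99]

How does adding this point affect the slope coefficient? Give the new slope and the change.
New slope β₁ = 3.8996 versus 2.9291 before: a change of +0.9705 (+33.1%).

The new point has HIGH LEVERAGE: x = 13.73 is far from the original mean x̄ = 57.58/11 ≈ 5.23 (original range [2.74, 7.66]).

Step 1: Update the sums with the new point (n goes from 11 to 12)
Σx  = 57.58 + 13.73 = 71.31
Σy  = 495.76 + 80.99 = 576.75
Σx² = 323.8138 + 13.73² = 323.8138 + 188.5129 = 512.3267
Σxy = 2660.7161 + 13.73×80.99 = 2660.7161 + 1111.9927 = 3772.7088

Step 2: Recompute the slope with b₁ = (nΣxy − ΣxΣy) / (nΣx² − (Σx)²)
Numerator   = 12×3772.7088 − 71.31×576.75 = 45272.5056 − 41128.0425 = 4144.4631
Denominator = 12×512.3267 − 71.31² = 6147.9204 − 5085.1161 = 1062.8043
b₁(new) = 4144.4631 / 1062.8043 = 3.8996

(Same formula on the original sums: (11×2660.7161 − 57.58×495.76) / (11×323.8138 − 57.58²) = 722.0163 / 246.4954 = 2.9291, matching the given fit.)

Step 3: Change in slope
Δβ₁ = 3.8996 − 2.9291 = +0.9705
Relative change = +0.9705 / 2.9291 × 100% = +33.1%
→ the slope increases when the point is added.

A high-leverage point only changes the slope if it is off the original line; here y = 80.99 is above the original trend, so the slope increases.
In practice: examine leverage (hᵢ) and Cook's distance rather than deleting it automatically; check such a point for data-entry or measurement error.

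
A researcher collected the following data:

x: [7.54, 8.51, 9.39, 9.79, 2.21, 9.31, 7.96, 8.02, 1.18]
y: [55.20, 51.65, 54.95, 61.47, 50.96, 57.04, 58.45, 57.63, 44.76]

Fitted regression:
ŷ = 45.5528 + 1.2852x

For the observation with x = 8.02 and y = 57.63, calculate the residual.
Residual = 1.7699

The residual is the difference between the actual value and the predicted value:

Residual = y - ŷ

Step 1: Calculate predicted value
ŷ = 45.5528 + 1.2852 × 8.02
ŷ = 55.8601

Step 2: Calculate residual
Residual = 57.63 - 55.8601
Residual = 1.7699

Interpretation: the model underestimates the actual value by 1.7699 at this point (positive residual → observation lies above the fitted line).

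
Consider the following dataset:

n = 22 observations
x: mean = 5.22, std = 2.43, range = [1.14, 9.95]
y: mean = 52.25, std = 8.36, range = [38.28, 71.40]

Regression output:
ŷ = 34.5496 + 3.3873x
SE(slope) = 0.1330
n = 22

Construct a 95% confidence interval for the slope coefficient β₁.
The 95% CI for β₁ is (3.1099, 3.6647)

Confidence interval for the slope:

The 95% CI for β₁ is: β̂₁ ± t*(α/2, n-2) × SE(β̂₁)

Step 1: Find critical t-value
- Confidence level = 0.95
- Degrees of freedom = n - 2 = 22 - 2 = 20
- t*(α/2, 20) = 2.0860

Step 2: Calculate margin of error
Margin = 2.0860 × 0.1330 = 0.2774

Step 3: Construct interval
CI = 3.3873 ± 0.2774
CI = (3.1099, 3.6647)

Interpretation: each one-unit increase in x is associated with a change in mean y of between 3.1099 and 3.6647, with 95% confidence.
Both endpoints are positive, so the data support a genuinely positive slope at this confidence level.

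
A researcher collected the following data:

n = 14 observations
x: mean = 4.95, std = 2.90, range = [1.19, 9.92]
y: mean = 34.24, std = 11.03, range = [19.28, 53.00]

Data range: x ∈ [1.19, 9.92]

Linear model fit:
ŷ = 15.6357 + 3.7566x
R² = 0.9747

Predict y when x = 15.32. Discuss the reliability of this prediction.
ŷ = 73.1868, but this is extrapolation (above the data range [1.19, 9.92]) and may be unreliable.

Prediction calculation:
ŷ = 15.6357 + 3.7566 × 15.32
ŷ = 73.1868

Reliability:
- Data range: x ∈ [1.19, 9.92]
- Prediction point: x = 15.32 is 5.40 units above the observed range → this is EXTRAPOLATION, not interpolation

Why that matters here:
- There are no observations near this x to validate the fitted line there
- Real relationships often flatten, saturate, or turn nonlinear at extremes

Report the number if required, but flag clearly that it is an extrapolation.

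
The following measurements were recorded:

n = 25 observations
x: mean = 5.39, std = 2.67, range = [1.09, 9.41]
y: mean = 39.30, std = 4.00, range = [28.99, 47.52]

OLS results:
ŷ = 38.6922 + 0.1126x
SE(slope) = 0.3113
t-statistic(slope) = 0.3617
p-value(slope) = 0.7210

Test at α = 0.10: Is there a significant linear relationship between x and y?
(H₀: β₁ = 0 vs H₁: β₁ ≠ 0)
p-value = 0.7210 ≥ α = 0.10, so we fail to reject H₀. The relationship is not significant.

Hypothesis test for the slope coefficient:

H₀: β₁ = 0 (no linear relationship)
H₁: β₁ ≠ 0 (linear relationship exists)

Test statistic: t = β̂₁ / SE(β̂₁) = 0.1126 / 0.3113 = 0.3617

p = 0.7210: how often a slope estimate this far from 0 (in SE units) would arise by chance if β₁ were truly 0.

Decision rule: reject H₀ if p-value < α.
p-value = 0.7210 ≥ α = 0.10 → fail to reject H₀.

There is not sufficient evidence at the 10% significance level to conclude that a linear relationship exists between x and y.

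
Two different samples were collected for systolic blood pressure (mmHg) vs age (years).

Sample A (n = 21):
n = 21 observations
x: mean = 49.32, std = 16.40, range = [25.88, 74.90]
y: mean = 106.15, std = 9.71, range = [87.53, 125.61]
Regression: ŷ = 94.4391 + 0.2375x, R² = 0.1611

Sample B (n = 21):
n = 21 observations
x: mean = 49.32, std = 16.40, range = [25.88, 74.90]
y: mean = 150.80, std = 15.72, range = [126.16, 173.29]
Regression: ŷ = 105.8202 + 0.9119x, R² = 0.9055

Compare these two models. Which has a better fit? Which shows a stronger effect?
Model B has the better fit (R² = 0.9055 vs 0.1611). Model B shows the stronger effect (|β₁| = 0.9119 vs 0.2375).

Model Comparison:

Fit — compare R²:
- Model A: R² = 0.1611 → 16.11% of variance in blood pressure explained
- Model B: R² = 0.9055 → 90.55% of variance in blood pressure explained
- 0.9055 > 0.1611 → Model B has the better fit

Which has the larger per-year effect? (|β₁|)
- Model A: β₁ = 0.2375 → predicted blood pressure rises 0.2375 mmHg per additional year of age
- Model B: β₁ = 0.9119 → predicted blood pressure rises 0.9119 mmHg per additional year of age
- |0.2375| < |0.9119| → Model B shows the stronger marginal effect

Notes:
- A better fit (higher R²) doesn't necessarily mean a more important relationship.
- A steeper slope doesn't make a better model if the scatter around the line is large.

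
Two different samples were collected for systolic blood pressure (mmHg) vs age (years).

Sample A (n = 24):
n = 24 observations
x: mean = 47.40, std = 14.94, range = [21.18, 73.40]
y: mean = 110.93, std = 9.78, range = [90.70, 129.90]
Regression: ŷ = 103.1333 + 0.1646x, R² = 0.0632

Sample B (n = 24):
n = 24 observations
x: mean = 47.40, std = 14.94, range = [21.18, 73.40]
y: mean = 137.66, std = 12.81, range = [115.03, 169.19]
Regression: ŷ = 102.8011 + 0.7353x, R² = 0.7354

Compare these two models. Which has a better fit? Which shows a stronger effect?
Model B has the better fit (R² = 0.7354 vs 0.0632). Model B shows the stronger effect (|β₁| = 0.7353 vs 0.1646).

Model Comparison:

Goodness of fit (R²):
- Model A: R² = 0.0632 → 6.32% of variance in blood pressure explained
- Model B: R² = 0.7354 → 73.54% of variance in blood pressure explained
- 0.7354 > 0.0632 → Model B has the better fit

Which has the larger per-year effect? (|β₁|)
- Model A: β₁ = 0.1646 → predicted blood pressure rises 0.1646 mmHg per additional year of age
- Model B: β₁ = 0.7353 → predicted blood pressure rises 0.7353 mmHg per additional year of age
- |0.1646| < |0.7353| → Model B shows the stronger marginal effect

Note: The two samples could reflect different populations, time periods, or measurement quality.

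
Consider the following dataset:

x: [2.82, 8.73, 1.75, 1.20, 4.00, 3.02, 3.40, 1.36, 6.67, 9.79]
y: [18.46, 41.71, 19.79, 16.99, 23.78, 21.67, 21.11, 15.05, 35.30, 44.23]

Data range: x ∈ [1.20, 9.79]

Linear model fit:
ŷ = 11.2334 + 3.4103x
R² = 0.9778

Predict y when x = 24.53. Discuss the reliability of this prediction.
The equation gives ŷ = 94.8881; however x = 24.53 is 14.74 units above the observed range, so this extrapolated value should not be trusted.

Prediction calculation:
ŷ = 11.2334 + 3.4103 × 24.53
ŷ = 94.8881

Reliability:
- Data range: x ∈ [1.20, 9.79]
- Prediction point: x = 24.53 is 14.74 units above the observed range → this is EXTRAPOLATION, not interpolation

Why that matters here:
- The linear relationship may not hold outside the observed range
- R² describes fit only over the sampled x values; it says nothing about behaviour beyond them
- Real relationships often flatten, saturate, or turn nonlinear at extremes

The R² = 0.9778 only validates the fit within [1.20, 9.79]; treat ŷ = 94.8881 with caution.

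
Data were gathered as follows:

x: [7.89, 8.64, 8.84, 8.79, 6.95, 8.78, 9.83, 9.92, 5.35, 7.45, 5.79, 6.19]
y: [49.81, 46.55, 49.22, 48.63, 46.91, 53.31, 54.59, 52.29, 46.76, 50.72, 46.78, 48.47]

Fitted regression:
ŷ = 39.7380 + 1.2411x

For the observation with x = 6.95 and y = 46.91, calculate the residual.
Residual = -1.4536

The residual is the difference between the actual value and the predicted value:

Residual = y - ŷ

Step 1: Calculate predicted value
ŷ = 39.7380 + 1.2411 × 6.95
ŷ = 48.3636

Step 2: Calculate residual
Residual = 46.91 - 48.3636
Residual = -1.4536

Sign check: y < ŷ, so the point is below the line and the fit overestimates here.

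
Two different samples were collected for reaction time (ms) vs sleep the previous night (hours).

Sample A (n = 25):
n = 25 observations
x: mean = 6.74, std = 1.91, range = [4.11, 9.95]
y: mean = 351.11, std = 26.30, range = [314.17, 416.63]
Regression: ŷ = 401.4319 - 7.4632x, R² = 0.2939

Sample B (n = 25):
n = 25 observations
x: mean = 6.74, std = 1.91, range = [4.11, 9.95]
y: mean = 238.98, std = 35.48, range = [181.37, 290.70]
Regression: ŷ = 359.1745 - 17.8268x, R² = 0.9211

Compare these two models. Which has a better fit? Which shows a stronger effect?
Model B has the better fit (R² = 0.9211 vs 0.2939). Model B shows the stronger effect (|β₁| = 17.8268 vs 7.4632).

Model Comparison:

Which explains more variance? (R²)
- Model A: R² = 0.2939 → 29.39% of variance in reaction time explained
- Model B: R² = 0.9211 → 92.11% of variance in reaction time explained
- 0.9211 > 0.2939 → Model B has the better fit

Which has the larger per-hour effect? (|β₁|)
- Model A: β₁ = -7.4632 → predicted reaction time falls 7.4632 ms per additional hour of sleep
- Model B: β₁ = -17.8268 → predicted reaction time falls 17.8268 ms per additional hour of sleep
- |-7.4632| < |-17.8268| → Model B shows the stronger marginal effect

Notes:
- The two samples could reflect different populations, time periods, or measurement quality.
- A better fit (higher R²) doesn't necessarily mean a more important relationship.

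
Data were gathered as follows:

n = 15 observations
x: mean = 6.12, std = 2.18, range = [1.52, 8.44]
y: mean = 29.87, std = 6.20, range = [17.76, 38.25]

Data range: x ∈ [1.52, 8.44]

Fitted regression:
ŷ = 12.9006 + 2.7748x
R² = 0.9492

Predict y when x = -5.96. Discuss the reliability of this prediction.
ŷ = -3.6372, but this is extrapolation (below the data range [1.52, 8.44]) and may be unreliable.

Prediction calculation:
ŷ = 12.9006 + 2.7748 × (-5.96)
ŷ = -3.6372

Reliability:
- Data range: x ∈ [1.52, 8.44]
- Prediction point: x = -5.96 is 7.48 units below the observed range → this is EXTRAPOLATION, not interpolation

Why that matters here:
- R² describes fit only over the sampled x values; it says nothing about behaviour beyond them
- Real relationships often flatten, saturate, or turn nonlinear at extremes

Report the number if required, but flag clearly that it is an extrapolation.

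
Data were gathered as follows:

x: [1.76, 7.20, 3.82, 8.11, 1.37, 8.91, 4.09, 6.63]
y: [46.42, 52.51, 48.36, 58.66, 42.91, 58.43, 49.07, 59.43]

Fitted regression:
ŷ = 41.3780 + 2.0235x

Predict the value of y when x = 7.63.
ŷ = 56.8173

Plug x = 7.63 into the fitted line:

ŷ = 41.3780 + 2.0235 × 7.63
ŷ = 41.3780 + 15.4393
ŷ = 56.8173

This is a point prediction; actual observations scatter around it by roughly the residual standard deviation.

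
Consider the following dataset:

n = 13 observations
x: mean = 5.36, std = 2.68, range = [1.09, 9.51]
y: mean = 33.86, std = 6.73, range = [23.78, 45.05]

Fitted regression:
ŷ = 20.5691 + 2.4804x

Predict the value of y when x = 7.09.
ŷ = 38.1551

x = 7.09 lies inside the observed range [1.09, 9.51], so the fitted equation applies directly:

ŷ = 20.5691 + 2.4804 × 7.09
ŷ = 20.5691 + 17.5860
ŷ = 38.1551

This is a point prediction; actual observations scatter around it by roughly the residual standard deviation.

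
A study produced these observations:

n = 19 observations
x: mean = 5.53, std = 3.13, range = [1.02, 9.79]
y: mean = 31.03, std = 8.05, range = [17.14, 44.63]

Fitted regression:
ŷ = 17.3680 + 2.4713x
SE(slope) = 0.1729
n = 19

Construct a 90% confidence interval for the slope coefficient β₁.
The 90% CI for β₁ is (2.1705, 2.7721)

Confidence interval for the slope:

The 90% CI for β₁ is: β̂₁ ± t*(α/2, n-2) × SE(β̂₁)

Step 1: Find critical t-value
- Confidence level = 0.9
- Degrees of freedom = n - 2 = 19 - 2 = 17
- t*(α/2, 17) = 1.7396

Step 2: Calculate margin of error
Margin = 1.7396 × 0.1729 = 0.3008

Step 3: Construct interval
CI = 2.4713 ± 0.3008
CI = (2.1705, 2.7721)

Interpretation: each one-unit increase in x is associated with a change in mean y of between 2.1705 and 2.7721, with 90% confidence.
The interval does not include 0, suggesting a significant linear relationship.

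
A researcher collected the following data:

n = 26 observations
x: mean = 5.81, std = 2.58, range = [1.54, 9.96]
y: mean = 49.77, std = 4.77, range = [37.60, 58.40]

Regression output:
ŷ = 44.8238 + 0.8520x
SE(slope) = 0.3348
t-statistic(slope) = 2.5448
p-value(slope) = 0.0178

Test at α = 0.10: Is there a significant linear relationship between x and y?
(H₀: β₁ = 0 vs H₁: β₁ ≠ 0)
Reject H₀: p-value = 0.0178 < α = 0.10. The linear relationship is significant at the 10% level.

Hypothesis test for the slope coefficient:

H₀: β₁ = 0 (no linear relationship)
H₁: β₁ ≠ 0 (linear relationship exists)

Test statistic: t = β̂₁ / SE(β̂₁) = 0.8520 / 0.3348 = 2.5448

p = 0.0178: how often a slope estimate this far from 0 (in SE units) would arise by chance if β₁ were truly 0.

Decision rule: reject H₀ if p-value < α.
p-value = 0.0178 < α = 0.10 → reject H₀.

At α = 0.10 the data do provide convincing evidence of a nonzero slope.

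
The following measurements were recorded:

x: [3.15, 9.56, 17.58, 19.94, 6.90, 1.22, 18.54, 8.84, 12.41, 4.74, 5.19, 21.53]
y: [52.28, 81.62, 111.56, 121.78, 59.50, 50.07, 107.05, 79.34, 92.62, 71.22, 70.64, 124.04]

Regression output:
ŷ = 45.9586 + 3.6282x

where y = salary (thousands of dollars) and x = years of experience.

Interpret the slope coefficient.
On average, salary is about 3.6282 thousand dollars higher for every extra year of experience.

The slope coefficient β₁ = 3.6282 represents the marginal effect of experience on salary.

Interpretation:
- Experience up by 1 year → predicted salary increases by 3.6282 thousand dollars
- This is a linear approximation: the same per-unit change is assumed across the whole observed x range

The intercept β₀ = 45.9586 is the predicted salary when experience = 0; since the smallest observed x is 1.22, this is an extrapolation and mainly anchors the line.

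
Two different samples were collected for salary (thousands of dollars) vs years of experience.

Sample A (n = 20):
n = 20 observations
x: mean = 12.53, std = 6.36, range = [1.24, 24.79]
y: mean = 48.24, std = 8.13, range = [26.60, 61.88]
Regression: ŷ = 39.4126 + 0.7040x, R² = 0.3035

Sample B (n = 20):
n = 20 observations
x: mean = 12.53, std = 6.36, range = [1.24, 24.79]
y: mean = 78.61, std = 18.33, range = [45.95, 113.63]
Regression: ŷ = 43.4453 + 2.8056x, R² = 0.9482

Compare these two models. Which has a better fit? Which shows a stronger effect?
Model B has the better fit (R² = 0.9482 vs 0.3035). Model B shows the stronger effect (|β₁| = 2.8056 vs 0.7040).

Model Comparison:

Fit — compare R²:
- Model A: R² = 0.3035 → 30.35% of variance in salary explained
- Model B: R² = 0.9482 → 94.82% of variance in salary explained
- 0.9482 > 0.3035 → Model B has the better fit

Which has the larger per-year effect? (|β₁|)
- Model A: β₁ = 0.7040 → predicted salary rises 0.7040 thousand dollars per additional year of experience
- Model B: β₁ = 2.8056 → predicted salary rises 2.8056 thousand dollars per additional year of experience
- |0.7040| < |2.8056| → Model B shows the stronger marginal effect

Note: The two samples could reflect different populations, time periods, or measurement quality.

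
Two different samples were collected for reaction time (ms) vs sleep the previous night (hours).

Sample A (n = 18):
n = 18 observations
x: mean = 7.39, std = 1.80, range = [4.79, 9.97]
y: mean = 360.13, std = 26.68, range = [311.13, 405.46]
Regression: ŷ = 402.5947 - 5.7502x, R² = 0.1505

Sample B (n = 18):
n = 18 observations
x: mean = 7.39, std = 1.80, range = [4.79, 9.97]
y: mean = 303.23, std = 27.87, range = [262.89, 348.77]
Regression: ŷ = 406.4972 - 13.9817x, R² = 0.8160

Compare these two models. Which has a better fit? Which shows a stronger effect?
Model B has the better fit (R² = 0.8160 vs 0.1505). Model B shows the stronger effect (|β₁| = 13.9817 vs 5.7502).

Model Comparison:

Fit — compare R²:
- Model A: R² = 0.1505 → 15.05% of variance in reaction time explained
- Model B: R² = 0.8160 → 81.60% of variance in reaction time explained
- 0.8160 > 0.1505 → Model B has the better fit

Strength of effect — compare |β₁|:
- Model A: β₁ = -5.7502 → predicted reaction time falls 5.7502 ms per additional hour of sleep
- Model B: β₁ = -13.9817 → predicted reaction time falls 13.9817 ms per additional hour of sleep
- |-5.7502| < |-13.9817| → Model B shows the stronger marginal effect

Note: R² measures how tightly points cluster around the line; β₁ measures how steep the line is — they answer different questions.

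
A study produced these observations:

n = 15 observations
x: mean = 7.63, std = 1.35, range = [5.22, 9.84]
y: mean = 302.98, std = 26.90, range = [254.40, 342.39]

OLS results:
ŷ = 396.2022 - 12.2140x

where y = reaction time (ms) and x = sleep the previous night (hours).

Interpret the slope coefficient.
On average, reaction time is about 12.2140 ms lower for every extra hour of sleep.

The slope β₁ = -12.2140 gives the rate at which the fitted reaction time changes with sleep.

Interpretation:
- Sleep up by 1 hour → predicted reaction time decreases by 12.2140 ms
- This is a linear approximation: the same per-unit change is assumed across the whole observed x range

The intercept β₀ = 396.2022 is the predicted reaction time when sleep = 0; since the smallest observed x is 5.22, this is an extrapolation and mainly anchors the line.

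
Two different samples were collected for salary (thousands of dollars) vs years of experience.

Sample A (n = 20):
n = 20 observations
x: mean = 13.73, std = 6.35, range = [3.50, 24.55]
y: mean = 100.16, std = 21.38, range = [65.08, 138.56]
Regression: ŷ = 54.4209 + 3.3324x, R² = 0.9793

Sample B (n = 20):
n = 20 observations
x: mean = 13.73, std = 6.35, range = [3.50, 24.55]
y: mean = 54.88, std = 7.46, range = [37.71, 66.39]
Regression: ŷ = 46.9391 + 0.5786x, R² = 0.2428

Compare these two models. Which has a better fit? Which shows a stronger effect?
Model A has the better fit (R² = 0.9793 vs 0.2428). Model A shows the stronger effect (|β₁| = 3.3324 vs 0.5786).

Model Comparison:

Goodness of fit (R²):
- Model A: R² = 0.9793 → 97.93% of variance in salary explained
- Model B: R² = 0.2428 → 24.28% of variance in salary explained
- 0.9793 > 0.2428 → Model A has the better fit

Effect size (slope magnitude):
- Model A: β₁ = 3.3324 → predicted salary rises 3.3324 thousand dollars per additional year of experience
- Model B: β₁ = 0.5786 → predicted salary rises 0.5786 thousand dollars per additional year of experience
- |3.3324| > |0.5786| → Model A shows the stronger marginal effect

Note: A better fit (higher R²) doesn't necessarily mean a more important relationship.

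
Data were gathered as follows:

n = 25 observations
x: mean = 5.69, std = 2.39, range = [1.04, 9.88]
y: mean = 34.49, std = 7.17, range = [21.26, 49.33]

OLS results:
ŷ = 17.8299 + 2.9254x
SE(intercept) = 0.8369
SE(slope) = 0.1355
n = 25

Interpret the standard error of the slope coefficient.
The slope 2.9254 is pinned down to within about ±0.1355 (one SE) by these data — relative uncertainty 4.6%, i.e. precise.

SE(β̂₁) = s / √Sxx, where s is the residual standard deviation and Sxx = Σ(x − x̄)². It is the yardstick for how far β̂₁ = 2.9254 could plausibly be from the true slope.

Relative precision:
- SE / |β̂₁| = 0.1355 / 2.9254 = 4.6%
- Rule of thumb (under 20%: precise; 20% to under 50%: moderately precise; 50% or more: imprecise) → precise

Link to the t-test: t = β̂₁ / SE(β̂₁) = 2.9254 / 0.1355 = 21.5897, the statistic for H₀: β₁ = 0.

What drives SE(β̂₁): wider spread of x values → smaller SE.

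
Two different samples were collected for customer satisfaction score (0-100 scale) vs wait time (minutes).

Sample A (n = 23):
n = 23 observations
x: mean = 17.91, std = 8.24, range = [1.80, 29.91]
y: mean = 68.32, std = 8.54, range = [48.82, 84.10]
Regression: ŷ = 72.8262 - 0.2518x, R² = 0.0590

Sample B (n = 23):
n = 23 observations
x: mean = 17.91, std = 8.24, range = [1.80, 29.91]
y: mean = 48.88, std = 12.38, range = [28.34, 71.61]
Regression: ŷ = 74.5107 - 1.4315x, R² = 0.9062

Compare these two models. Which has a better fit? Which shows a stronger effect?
Model B has the better fit (R² = 0.9062 vs 0.0590). Model B shows the stronger effect (|β₁| = 1.4315 vs 0.2518).

Model Comparison:

Which explains more variance? (R²)
- Model A: R² = 0.0590 → 5.90% of variance in satisfaction score explained
- Model B: R² = 0.9062 → 90.62% of variance in satisfaction score explained
- 0.9062 > 0.0590 → Model B has the better fit

Effect size (slope magnitude):
- Model A: β₁ = -0.2518 → predicted satisfaction score falls 0.2518 points per additional minute of wait time
- Model B: β₁ = -1.4315 → predicted satisfaction score falls 1.4315 points per additional minute of wait time
- |-0.2518| < |-1.4315| → Model B shows the stronger marginal effect

Note: R² measures how tightly points cluster around the line; β₁ measures how steep the line is — they answer different questions.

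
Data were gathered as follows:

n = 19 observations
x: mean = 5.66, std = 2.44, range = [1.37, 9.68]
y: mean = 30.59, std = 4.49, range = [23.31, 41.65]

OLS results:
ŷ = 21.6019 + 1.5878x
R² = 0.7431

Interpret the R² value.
The model explains 74.31% of the variance in y (R² = 0.7431), leaving 25.69% unexplained; the fit is strong.

R² (coefficient of determination) measures the proportion of variance in y explained by the regression model.

Here R² = 0.7431:
- Explained: 74.31% of the variation in y
- Unexplained (residual): 100% − 74.31% = 25.69%
- Rule of thumb (below 0.3 weak; 0.3 to below 0.7 moderate; 0.7 and above strong) → strong

Calculation: R² = 1 − (SS_res / SS_tot), where SS_res is the sum of squared residuals and SS_tot the total sum of squares.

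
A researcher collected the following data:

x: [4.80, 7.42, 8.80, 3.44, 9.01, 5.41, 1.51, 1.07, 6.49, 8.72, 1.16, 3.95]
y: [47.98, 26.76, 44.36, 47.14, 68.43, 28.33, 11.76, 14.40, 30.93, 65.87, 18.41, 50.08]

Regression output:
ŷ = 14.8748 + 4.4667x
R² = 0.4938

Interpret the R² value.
The model explains 49.38% of the variance in y (R² = 0.4938), leaving 50.62% unexplained; the fit is moderate.

The coefficient of determination R² is the fraction of the total variation in y that the fitted line accounts for.

Here R² = 0.4938:
- Explained: 49.38% of the variation in y
- Unexplained (residual): 100% − 49.38% = 50.62%
- Rule of thumb (below 0.3 weak; 0.3 to below 0.7 moderate; 0.7 and above strong) → moderate

Note: R² says nothing about causation, and a high R² does not by itself mean the linear form is appropriate — check the residuals.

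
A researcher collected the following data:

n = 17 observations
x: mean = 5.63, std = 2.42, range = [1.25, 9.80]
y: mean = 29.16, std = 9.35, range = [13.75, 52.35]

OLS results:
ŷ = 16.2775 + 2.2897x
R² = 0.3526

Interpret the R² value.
About 35.26% of the variability in y is accounted for by the regression on x (R² = 0.3526) — a moderate linear fit.

R² (coefficient of determination) measures the proportion of variance in y explained by the regression model.

Here R² = 0.3526:
- Explained: 35.26% of the variation in y
- Unexplained (residual): 100% − 35.26% = 64.74%
- Rule of thumb (below 0.3 weak; 0.3 to below 0.7 moderate; 0.7 and above strong) → moderate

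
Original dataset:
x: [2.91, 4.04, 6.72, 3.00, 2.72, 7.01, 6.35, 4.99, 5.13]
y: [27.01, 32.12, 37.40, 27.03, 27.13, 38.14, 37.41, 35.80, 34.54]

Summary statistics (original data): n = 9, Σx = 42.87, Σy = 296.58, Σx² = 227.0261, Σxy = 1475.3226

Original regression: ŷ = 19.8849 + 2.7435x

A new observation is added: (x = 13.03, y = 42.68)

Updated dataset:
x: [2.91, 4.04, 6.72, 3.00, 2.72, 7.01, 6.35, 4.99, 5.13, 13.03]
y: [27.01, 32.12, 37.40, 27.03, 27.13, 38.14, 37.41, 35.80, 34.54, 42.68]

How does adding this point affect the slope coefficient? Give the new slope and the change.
The slope changes from 2.7435 to 1.6007 (change of -1.1428, or -41.7%).

x = 13.03 lies well outside the original x-range [2.72, 7.01] (x̄ ≈ 4.76), so this observation has high leverage and can move the slope substantially.

Step 1: Update the sums with the new point (n goes from 9 to 10)
Σx  = 42.87 + 13.03 = 55.90
Σy  = 296.58 + 42.68 = 339.26
Σx² = 227.0261 + 13.03² = 227.0261 + 169.7809 = 396.8070
Σxy = 1475.3226 + 13.03×42.68 = 1475.3226 + 556.1204 = 2031.4430

Step 2: Recompute the slope with b₁ = (nΣxy − ΣxΣy) / (nΣx² − (Σx)²)
Numerator   = 10×2031.4430 − 55.90×339.26 = 20314.4300 − 18964.6340 = 1349.7960
Denominator = 10×396.8070 − 55.90² = 3968.0700 − 3124.8100 = 843.2600
b₁(new) = 1349.7960 / 843.2600 = 1.6007

(Same formula on the original sums: (9×1475.3226 − 42.87×296.58) / (9×227.0261 − 42.87²) = 563.5188 / 205.3980 = 2.7435, matching the given fit.)

Step 3: Change in slope
Δβ₁ = 1.6007 − 2.7435 = -1.1428
Relative change = -1.1428 / 2.7435 × 100% = -41.7%
→ the slope decreases when the point is added.

A high-leverage point only changes the slope if it is off the original line; here y = 42.68 is below the original trend, so the slope decreases.
In practice: investigate whether it comes from the same population as the rest of the sample.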